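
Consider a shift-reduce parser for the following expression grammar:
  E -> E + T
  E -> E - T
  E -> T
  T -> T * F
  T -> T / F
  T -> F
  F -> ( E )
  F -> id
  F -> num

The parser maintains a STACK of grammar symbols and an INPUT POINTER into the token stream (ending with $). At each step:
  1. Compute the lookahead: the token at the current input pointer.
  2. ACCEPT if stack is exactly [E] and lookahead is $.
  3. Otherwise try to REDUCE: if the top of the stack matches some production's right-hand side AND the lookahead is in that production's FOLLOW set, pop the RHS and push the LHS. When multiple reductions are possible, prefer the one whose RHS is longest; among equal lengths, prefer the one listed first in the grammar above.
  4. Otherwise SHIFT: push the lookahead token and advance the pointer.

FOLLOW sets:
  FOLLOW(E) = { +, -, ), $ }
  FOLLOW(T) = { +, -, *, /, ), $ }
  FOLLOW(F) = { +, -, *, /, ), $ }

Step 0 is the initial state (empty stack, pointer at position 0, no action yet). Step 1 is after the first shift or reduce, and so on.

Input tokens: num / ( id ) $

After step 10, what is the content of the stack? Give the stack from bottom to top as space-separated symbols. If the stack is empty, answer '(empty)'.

Answer: T / ( E )

Derivation:
Step 1: shift num. Stack=[num] ptr=1 lookahead=/ remaining=[/ ( id ) $]
Step 2: reduce F->num. Stack=[F] ptr=1 lookahead=/ remaining=[/ ( id ) $]
Step 3: reduce T->F. Stack=[T] ptr=1 lookahead=/ remaining=[/ ( id ) $]
Step 4: shift /. Stack=[T /] ptr=2 lookahead=( remaining=[( id ) $]
Step 5: shift (. Stack=[T / (] ptr=3 lookahead=id remaining=[id ) $]
Step 6: shift id. Stack=[T / ( id] ptr=4 lookahead=) remaining=[) $]
Step 7: reduce F->id. Stack=[T / ( F] ptr=4 lookahead=) remaining=[) $]
Step 8: reduce T->F. Stack=[T / ( T] ptr=4 lookahead=) remaining=[) $]
Step 9: reduce E->T. Stack=[T / ( E] ptr=4 lookahead=) remaining=[) $]
Step 10: shift ). Stack=[T / ( E )] ptr=5 lookahead=$ remaining=[$]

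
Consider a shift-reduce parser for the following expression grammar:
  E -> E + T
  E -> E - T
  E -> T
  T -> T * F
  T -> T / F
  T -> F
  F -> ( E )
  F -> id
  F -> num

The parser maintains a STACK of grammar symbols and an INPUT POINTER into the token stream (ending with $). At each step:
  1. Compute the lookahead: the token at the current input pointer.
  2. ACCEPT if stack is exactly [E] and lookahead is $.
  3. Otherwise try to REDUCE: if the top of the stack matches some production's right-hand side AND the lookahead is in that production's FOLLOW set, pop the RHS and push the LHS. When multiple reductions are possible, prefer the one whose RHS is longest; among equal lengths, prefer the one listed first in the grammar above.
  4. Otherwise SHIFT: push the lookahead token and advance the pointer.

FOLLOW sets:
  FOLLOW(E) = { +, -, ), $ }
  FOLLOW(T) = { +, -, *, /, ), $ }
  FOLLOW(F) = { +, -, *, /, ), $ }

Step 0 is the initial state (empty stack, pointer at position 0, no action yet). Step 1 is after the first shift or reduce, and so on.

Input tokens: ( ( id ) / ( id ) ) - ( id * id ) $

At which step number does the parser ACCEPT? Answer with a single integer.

Answer: 38

Derivation:
Step 1: shift (. Stack=[(] ptr=1 lookahead=( remaining=[( id ) / ( id ) ) - ( id * id ) $]
Step 2: shift (. Stack=[( (] ptr=2 lookahead=id remaining=[id ) / ( id ) ) - ( id * id ) $]
Step 3: shift id. Stack=[( ( id] ptr=3 lookahead=) remaining=[) / ( id ) ) - ( id * id ) $]
Step 4: reduce F->id. Stack=[( ( F] ptr=3 lookahead=) remaining=[) / ( id ) ) - ( id * id ) $]
Step 5: reduce T->F. Stack=[( ( T] ptr=3 lookahead=) remaining=[) / ( id ) ) - ( id * id ) $]
Step 6: reduce E->T. Stack=[( ( E] ptr=3 lookahead=) remaining=[) / ( id ) ) - ( id * id ) $]
Step 7: shift ). Stack=[( ( E )] ptr=4 lookahead=/ remaining=[/ ( id ) ) - ( id * id ) $]
Step 8: reduce F->( E ). Stack=[( F] ptr=4 lookahead=/ remaining=[/ ( id ) ) - ( id * id ) $]
Step 9: reduce T->F. Stack=[( T] ptr=4 lookahead=/ remaining=[/ ( id ) ) - ( id * id ) $]
Step 10: shift /. Stack=[( T /] ptr=5 lookahead=( remaining=[( id ) ) - ( id * id ) $]
Step 11: shift (. Stack=[( T / (] ptr=6 lookahead=id remaining=[id ) ) - ( id * id ) $]
Step 12: shift id. Stack=[( T / ( id] ptr=7 lookahead=) remaining=[) ) - ( id * id ) $]
Step 13: reduce F->id. Stack=[( T / ( F] ptr=7 lookahead=) remaining=[) ) - ( id * id ) $]
Step 14: reduce T->F. Stack=[( T / ( T] ptr=7 lookahead=) remaining=[) ) - ( id * id ) $]
Step 15: reduce E->T. Stack=[( T / ( E] ptr=7 lookahead=) remaining=[) ) - ( id * id ) $]
Step 16: shift ). Stack=[( T / ( E )] ptr=8 lookahead=) remaining=[) - ( id * id ) $]
Step 17: reduce F->( E ). Stack=[( T / F] ptr=8 lookahead=) remaining=[) - ( id * id ) $]
Step 18: reduce T->T / F. Stack=[( T] ptr=8 lookahead=) remaining=[) - ( id * id ) $]
Step 19: reduce E->T. Stack=[( E] ptr=8 lookahead=) remaining=[) - ( id * id ) $]
Step 20: shift ). Stack=[( E )] ptr=9 lookahead=- remaining=[- ( id * id ) $]
Step 21: reduce F->( E ). Stack=[F] ptr=9 lookahead=- remaining=[- ( id * id ) $]
Step 22: reduce T->F. Stack=[T] ptr=9 lookahead=- remaining=[- ( id * id ) $]
Step 23: reduce E->T. Stack=[E] ptr=9 lookahead=- remaining=[- ( id * id ) $]
Step 24: shift -. Stack=[E -] ptr=10 lookahead=( remaining=[( id * id ) $]
Step 25: shift (. Stack=[E - (] ptr=11 lookahead=id remaining=[id * id ) $]
Step 26: shift id. Stack=[E - ( id] ptr=12 lookahead=* remaining=[* id ) $]
Step 27: reduce F->id. Stack=[E - ( F] ptr=12 lookahead=* remaining=[* id ) $]
Step 28: reduce T->F. Stack=[E - ( T] ptr=12 lookahead=* remaining=[* id ) $]
Step 29: shift *. Stack=[E - ( T *] ptr=13 lookahead=id remaining=[id ) $]
Step 30: shift id. Stack=[E - ( T * id] ptr=14 lookahead=) remaining=[) $]
Step 31: reduce F->id. Stack=[E - ( T * F] ptr=14 lookahead=) remaining=[) $]
Step 32: reduce T->T * F. Stack=[E - ( T] ptr=14 lookahead=) remaining=[) $]
Step 33: reduce E->T. Stack=[E - ( E] ptr=14 lookahead=) remaining=[) $]
Step 34: shift ). Stack=[E - ( E )] ptr=15 lookahead=$ remaining=[$]
Step 35: reduce F->( E ). Stack=[E - F] ptr=15 lookahead=$ remaining=[$]
Step 36: reduce T->F. Stack=[E - T] ptr=15 lookahead=$ remaining=[$]
Step 37: reduce E->E - T. Stack=[E] ptr=15 lookahead=$ remaining=[$]
Step 38: accept. Stack=[E] ptr=15 lookahead=$ remaining=[$]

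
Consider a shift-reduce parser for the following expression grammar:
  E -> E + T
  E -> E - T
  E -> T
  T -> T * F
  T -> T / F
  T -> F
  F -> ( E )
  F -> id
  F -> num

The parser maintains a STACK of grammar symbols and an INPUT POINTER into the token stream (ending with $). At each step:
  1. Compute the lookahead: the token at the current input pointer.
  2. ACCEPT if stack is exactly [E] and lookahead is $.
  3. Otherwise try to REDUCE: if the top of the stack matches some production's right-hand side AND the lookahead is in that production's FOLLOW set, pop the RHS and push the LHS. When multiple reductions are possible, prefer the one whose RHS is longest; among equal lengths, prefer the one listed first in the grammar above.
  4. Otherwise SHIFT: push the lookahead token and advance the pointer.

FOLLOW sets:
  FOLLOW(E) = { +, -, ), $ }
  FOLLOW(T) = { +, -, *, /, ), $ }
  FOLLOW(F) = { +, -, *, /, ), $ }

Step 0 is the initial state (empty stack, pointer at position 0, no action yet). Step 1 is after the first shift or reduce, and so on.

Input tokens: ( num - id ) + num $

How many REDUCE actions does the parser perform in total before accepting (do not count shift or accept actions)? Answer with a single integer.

Answer: 12

Derivation:
Step 1: shift (. Stack=[(] ptr=1 lookahead=num remaining=[num - id ) + num $]
Step 2: shift num. Stack=[( num] ptr=2 lookahead=- remaining=[- id ) + num $]
Step 3: reduce F->num. Stack=[( F] ptr=2 lookahead=- remaining=[- id ) + num $]
Step 4: reduce T->F. Stack=[( T] ptr=2 lookahead=- remaining=[- id ) + num $]
Step 5: reduce E->T. Stack=[( E] ptr=2 lookahead=- remaining=[- id ) + num $]
Step 6: shift -. Stack=[( E -] ptr=3 lookahead=id remaining=[id ) + num $]
Step 7: shift id. Stack=[( E - id] ptr=4 lookahead=) remaining=[) + num $]
Step 8: reduce F->id. Stack=[( E - F] ptr=4 lookahead=) remaining=[) + num $]
Step 9: reduce T->F. Stack=[( E - T] ptr=4 lookahead=) remaining=[) + num $]
Step 10: reduce E->E - T. Stack=[( E] ptr=4 lookahead=) remaining=[) + num $]
Step 11: shift ). Stack=[( E )] ptr=5 lookahead=+ remaining=[+ num $]
Step 12: reduce F->( E ). Stack=[F] ptr=5 lookahead=+ remaining=[+ num $]
Step 13: reduce T->F. Stack=[T] ptr=5 lookahead=+ remaining=[+ num $]
Step 14: reduce E->T. Stack=[E] ptr=5 lookahead=+ remaining=[+ num $]
Step 15: shift +. Stack=[E +] ptr=6 lookahead=num remaining=[num $]
Step 16: shift num. Stack=[E + num] ptr=7 lookahead=$ remaining=[$]
Step 17: reduce F->num. Stack=[E + F] ptr=7 lookahead=$ remaining=[$]
Step 18: reduce T->F. Stack=[E + T] ptr=7 lookahead=$ remaining=[$]
Step 19: reduce E->E + T. Stack=[E] ptr=7 lookahead=$ remaining=[$]
Step 20: accept. Stack=[E] ptr=7 lookahead=$ remaining=[$]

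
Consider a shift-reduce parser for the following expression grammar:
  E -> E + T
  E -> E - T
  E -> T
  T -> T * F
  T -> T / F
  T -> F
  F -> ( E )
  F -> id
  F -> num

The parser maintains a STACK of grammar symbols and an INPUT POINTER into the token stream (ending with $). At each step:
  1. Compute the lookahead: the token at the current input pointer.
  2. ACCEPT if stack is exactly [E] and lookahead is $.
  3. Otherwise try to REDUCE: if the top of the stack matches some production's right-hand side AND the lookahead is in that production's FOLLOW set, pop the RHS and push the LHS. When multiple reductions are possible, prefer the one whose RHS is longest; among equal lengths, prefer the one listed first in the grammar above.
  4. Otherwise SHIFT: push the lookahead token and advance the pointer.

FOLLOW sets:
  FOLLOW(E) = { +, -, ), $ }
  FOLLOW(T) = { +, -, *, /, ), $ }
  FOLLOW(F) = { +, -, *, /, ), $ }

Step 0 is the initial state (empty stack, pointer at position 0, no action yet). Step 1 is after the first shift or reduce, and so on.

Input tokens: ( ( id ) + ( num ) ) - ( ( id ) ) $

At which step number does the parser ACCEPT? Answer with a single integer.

Answer: 40

Derivation:
Step 1: shift (. Stack=[(] ptr=1 lookahead=( remaining=[( id ) + ( num ) ) - ( ( id ) ) $]
Step 2: shift (. Stack=[( (] ptr=2 lookahead=id remaining=[id ) + ( num ) ) - ( ( id ) ) $]
Step 3: shift id. Stack=[( ( id] ptr=3 lookahead=) remaining=[) + ( num ) ) - ( ( id ) ) $]
Step 4: reduce F->id. Stack=[( ( F] ptr=3 lookahead=) remaining=[) + ( num ) ) - ( ( id ) ) $]
Step 5: reduce T->F. Stack=[( ( T] ptr=3 lookahead=) remaining=[) + ( num ) ) - ( ( id ) ) $]
Step 6: reduce E->T. Stack=[( ( E] ptr=3 lookahead=) remaining=[) + ( num ) ) - ( ( id ) ) $]
Step 7: shift ). Stack=[( ( E )] ptr=4 lookahead=+ remaining=[+ ( num ) ) - ( ( id ) ) $]
Step 8: reduce F->( E ). Stack=[( F] ptr=4 lookahead=+ remaining=[+ ( num ) ) - ( ( id ) ) $]
Step 9: reduce T->F. Stack=[( T] ptr=4 lookahead=+ remaining=[+ ( num ) ) - ( ( id ) ) $]
Step 10: reduce E->T. Stack=[( E] ptr=4 lookahead=+ remaining=[+ ( num ) ) - ( ( id ) ) $]
Step 11: shift +. Stack=[( E +] ptr=5 lookahead=( remaining=[( num ) ) - ( ( id ) ) $]
Step 12: shift (. Stack=[( E + (] ptr=6 lookahead=num remaining=[num ) ) - ( ( id ) ) $]
Step 13: shift num. Stack=[( E + ( num] ptr=7 lookahead=) remaining=[) ) - ( ( id ) ) $]
Step 14: reduce F->num. Stack=[( E + ( F] ptr=7 lookahead=) remaining=[) ) - ( ( id ) ) $]
Step 15: reduce T->F. Stack=[( E + ( T] ptr=7 lookahead=) remaining=[) ) - ( ( id ) ) $]
Step 16: reduce E->T. Stack=[( E + ( E] ptr=7 lookahead=) remaining=[) ) - ( ( id ) ) $]
Step 17: shift ). Stack=[( E + ( E )] ptr=8 lookahead=) remaining=[) - ( ( id ) ) $]
Step 18: reduce F->( E ). Stack=[( E + F] ptr=8 lookahead=) remaining=[) - ( ( id ) ) $]
Step 19: reduce T->F. Stack=[( E + T] ptr=8 lookahead=) remaining=[) - ( ( id ) ) $]
Step 20: reduce E->E + T. Stack=[( E] ptr=8 lookahead=) remaining=[) - ( ( id ) ) $]
Step 21: shift ). Stack=[( E )] ptr=9 lookahead=- remaining=[- ( ( id ) ) $]
Step 22: reduce F->( E ). Stack=[F] ptr=9 lookahead=- remaining=[- ( ( id ) ) $]
Step 23: reduce T->F. Stack=[T] ptr=9 lookahead=- remaining=[- ( ( id ) ) $]
Step 24: reduce E->T. Stack=[E] ptr=9 lookahead=- remaining=[- ( ( id ) ) $]
Step 25: shift -. Stack=[E -] ptr=10 lookahead=( remaining=[( ( id ) ) $]
Step 26: shift (. Stack=[E - (] ptr=11 lookahead=( remaining=[( id ) ) $]
Step 27: shift (. Stack=[E - ( (] ptr=12 lookahead=id remaining=[id ) ) $]
Step 28: shift id. Stack=[E - ( ( id] ptr=13 lookahead=) remaining=[) ) $]
Step 29: reduce F->id. Stack=[E - ( ( F] ptr=13 lookahead=) remaining=[) ) $]
Step 30: reduce T->F. Stack=[E - ( ( T] ptr=13 lookahead=) remaining=[) ) $]
Step 31: reduce E->T. Stack=[E - ( ( E] ptr=13 lookahead=) remaining=[) ) $]
Step 32: shift ). Stack=[E - ( ( E )] ptr=14 lookahead=) remaining=[) $]
Step 33: reduce F->( E ). Stack=[E - ( F] ptr=14 lookahead=) remaining=[) $]
Step 34: reduce T->F. Stack=[E - ( T] ptr=14 lookahead=) remaining=[) $]
Step 35: reduce E->T. Stack=[E - ( E] ptr=14 lookahead=) remaining=[) $]
Step 36: shift ). Stack=[E - ( E )] ptr=15 lookahead=$ remaining=[$]
Step 37: reduce F->( E ). Stack=[E - F] ptr=15 lookahead=$ remaining=[$]
Step 38: reduce T->F. Stack=[E - T] ptr=15 lookahead=$ remaining=[$]
Step 39: reduce E->E - T. Stack=[E] ptr=15 lookahead=$ remaining=[$]
Step 40: accept. Stack=[E] ptr=15 lookahead=$ remaining=[$]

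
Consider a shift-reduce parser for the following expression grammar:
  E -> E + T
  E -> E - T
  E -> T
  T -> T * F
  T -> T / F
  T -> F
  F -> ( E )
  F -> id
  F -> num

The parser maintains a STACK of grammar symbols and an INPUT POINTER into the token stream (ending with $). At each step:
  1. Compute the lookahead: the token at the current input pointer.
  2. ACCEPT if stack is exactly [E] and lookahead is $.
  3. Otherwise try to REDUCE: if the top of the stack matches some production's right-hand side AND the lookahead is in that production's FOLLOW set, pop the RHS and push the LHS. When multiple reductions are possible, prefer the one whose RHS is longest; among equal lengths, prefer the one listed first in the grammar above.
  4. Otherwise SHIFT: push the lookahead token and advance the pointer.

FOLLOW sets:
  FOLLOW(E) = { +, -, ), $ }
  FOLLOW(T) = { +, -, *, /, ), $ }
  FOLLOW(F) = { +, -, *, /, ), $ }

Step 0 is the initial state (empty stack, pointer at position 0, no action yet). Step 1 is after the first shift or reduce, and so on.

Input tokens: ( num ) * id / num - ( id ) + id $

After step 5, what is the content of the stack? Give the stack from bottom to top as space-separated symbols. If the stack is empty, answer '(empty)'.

Answer: ( E

Derivation:
Step 1: shift (. Stack=[(] ptr=1 lookahead=num remaining=[num ) * id / num - ( id ) + id $]
Step 2: shift num. Stack=[( num] ptr=2 lookahead=) remaining=[) * id / num - ( id ) + id $]
Step 3: reduce F->num. Stack=[( F] ptr=2 lookahead=) remaining=[) * id / num - ( id ) + id $]
Step 4: reduce T->F. Stack=[( T] ptr=2 lookahead=) remaining=[) * id / num - ( id ) + id $]
Step 5: reduce E->T. Stack=[( E] ptr=2 lookahead=) remaining=[) * id / num - ( id ) + id $]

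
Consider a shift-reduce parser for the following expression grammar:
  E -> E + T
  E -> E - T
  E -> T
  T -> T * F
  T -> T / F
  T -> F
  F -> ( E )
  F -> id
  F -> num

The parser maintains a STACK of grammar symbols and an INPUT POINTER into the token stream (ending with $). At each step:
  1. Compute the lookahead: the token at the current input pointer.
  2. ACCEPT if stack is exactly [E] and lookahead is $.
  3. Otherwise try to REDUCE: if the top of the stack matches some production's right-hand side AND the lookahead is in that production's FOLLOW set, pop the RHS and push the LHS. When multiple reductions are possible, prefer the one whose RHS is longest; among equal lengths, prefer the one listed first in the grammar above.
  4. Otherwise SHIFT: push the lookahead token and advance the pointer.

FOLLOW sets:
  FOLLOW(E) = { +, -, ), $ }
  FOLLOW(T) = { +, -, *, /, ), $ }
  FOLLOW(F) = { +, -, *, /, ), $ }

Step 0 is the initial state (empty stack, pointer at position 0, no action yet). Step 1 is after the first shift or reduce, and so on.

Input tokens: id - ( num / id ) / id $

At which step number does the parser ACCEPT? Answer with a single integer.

Answer: 23

Derivation:
Step 1: shift id. Stack=[id] ptr=1 lookahead=- remaining=[- ( num / id ) / id $]
Step 2: reduce F->id. Stack=[F] ptr=1 lookahead=- remaining=[- ( num / id ) / id $]
Step 3: reduce T->F. Stack=[T] ptr=1 lookahead=- remaining=[- ( num / id ) / id $]
Step 4: reduce E->T. Stack=[E] ptr=1 lookahead=- remaining=[- ( num / id ) / id $]
Step 5: shift -. Stack=[E -] ptr=2 lookahead=( remaining=[( num / id ) / id $]
Step 6: shift (. Stack=[E - (] ptr=3 lookahead=num remaining=[num / id ) / id $]
Step 7: shift num. Stack=[E - ( num] ptr=4 lookahead=/ remaining=[/ id ) / id $]
Step 8: reduce F->num. Stack=[E - ( F] ptr=4 lookahead=/ remaining=[/ id ) / id $]
Step 9: reduce T->F. Stack=[E - ( T] ptr=4 lookahead=/ remaining=[/ id ) / id $]
Step 10: shift /. Stack=[E - ( T /] ptr=5 lookahead=id remaining=[id ) / id $]
Step 11: shift id. Stack=[E - ( T / id] ptr=6 lookahead=) remaining=[) / id $]
Step 12: reduce F->id. Stack=[E - ( T / F] ptr=6 lookahead=) remaining=[) / id $]
Step 13: reduce T->T / F. Stack=[E - ( T] ptr=6 lookahead=) remaining=[) / id $]
Step 14: reduce E->T. Stack=[E - ( E] ptr=6 lookahead=) remaining=[) / id $]
Step 15: shift ). Stack=[E - ( E )] ptr=7 lookahead=/ remaining=[/ id $]
Step 16: reduce F->( E ). Stack=[E - F] ptr=7 lookahead=/ remaining=[/ id $]
Step 17: reduce T->F. Stack=[E - T] ptr=7 lookahead=/ remaining=[/ id $]
Step 18: shift /. Stack=[E - T /] ptr=8 lookahead=id remaining=[id $]
Step 19: shift id. Stack=[E - T / id] ptr=9 lookahead=$ remaining=[$]
Step 20: reduce F->id. Stack=[E - T / F] ptr=9 lookahead=$ remaining=[$]
Step 21: reduce T->T / F. Stack=[E - T] ptr=9 lookahead=$ remaining=[$]
Step 22: reduce E->E - T. Stack=[E] ptr=9 lookahead=$ remaining=[$]
Step 23: accept. Stack=[E] ptr=9 lookahead=$ remaining=[$]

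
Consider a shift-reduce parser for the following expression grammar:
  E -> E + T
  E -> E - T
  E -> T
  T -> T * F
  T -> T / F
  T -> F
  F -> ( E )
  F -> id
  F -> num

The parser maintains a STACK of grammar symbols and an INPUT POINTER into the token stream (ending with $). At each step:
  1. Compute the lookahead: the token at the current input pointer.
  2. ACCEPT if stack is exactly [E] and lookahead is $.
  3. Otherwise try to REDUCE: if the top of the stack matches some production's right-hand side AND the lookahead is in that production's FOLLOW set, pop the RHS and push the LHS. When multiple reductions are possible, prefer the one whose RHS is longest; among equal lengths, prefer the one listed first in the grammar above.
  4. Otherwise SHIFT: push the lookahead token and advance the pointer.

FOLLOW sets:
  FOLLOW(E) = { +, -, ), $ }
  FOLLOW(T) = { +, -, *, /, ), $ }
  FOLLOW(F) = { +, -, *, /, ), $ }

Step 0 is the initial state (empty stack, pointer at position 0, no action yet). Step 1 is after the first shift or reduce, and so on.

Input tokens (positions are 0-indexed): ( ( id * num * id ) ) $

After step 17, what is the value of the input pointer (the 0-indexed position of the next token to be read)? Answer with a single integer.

Answer: 8

Derivation:
Step 1: shift (. Stack=[(] ptr=1 lookahead=( remaining=[( id * num * id ) ) $]
Step 2: shift (. Stack=[( (] ptr=2 lookahead=id remaining=[id * num * id ) ) $]
Step 3: shift id. Stack=[( ( id] ptr=3 lookahead=* remaining=[* num * id ) ) $]
Step 4: reduce F->id. Stack=[( ( F] ptr=3 lookahead=* remaining=[* num * id ) ) $]
Step 5: reduce T->F. Stack=[( ( T] ptr=3 lookahead=* remaining=[* num * id ) ) $]
Step 6: shift *. Stack=[( ( T *] ptr=4 lookahead=num remaining=[num * id ) ) $]
Step 7: shift num. Stack=[( ( T * num] ptr=5 lookahead=* remaining=[* id ) ) $]
Step 8: reduce F->num. Stack=[( ( T * F] ptr=5 lookahead=* remaining=[* id ) ) $]
Step 9: reduce T->T * F. Stack=[( ( T] ptr=5 lookahead=* remaining=[* id ) ) $]
Step 10: shift *. Stack=[( ( T *] ptr=6 lookahead=id remaining=[id ) ) $]
Step 11: shift id. Stack=[( ( T * id] ptr=7 lookahead=) remaining=[) ) $]
Step 12: reduce F->id. Stack=[( ( T * F] ptr=7 lookahead=) remaining=[) ) $]
Step 13: reduce T->T * F. Stack=[( ( T] ptr=7 lookahead=) remaining=[) ) $]
Step 14: reduce E->T. Stack=[( ( E] ptr=7 lookahead=) remaining=[) ) $]
Step 15: shift ). Stack=[( ( E )] ptr=8 lookahead=) remaining=[) $]
Step 16: reduce F->( E ). Stack=[( F] ptr=8 lookahead=) remaining=[) $]
Step 17: reduce T->F. Stack=[( T] ptr=8 lookahead=) remaining=[) $]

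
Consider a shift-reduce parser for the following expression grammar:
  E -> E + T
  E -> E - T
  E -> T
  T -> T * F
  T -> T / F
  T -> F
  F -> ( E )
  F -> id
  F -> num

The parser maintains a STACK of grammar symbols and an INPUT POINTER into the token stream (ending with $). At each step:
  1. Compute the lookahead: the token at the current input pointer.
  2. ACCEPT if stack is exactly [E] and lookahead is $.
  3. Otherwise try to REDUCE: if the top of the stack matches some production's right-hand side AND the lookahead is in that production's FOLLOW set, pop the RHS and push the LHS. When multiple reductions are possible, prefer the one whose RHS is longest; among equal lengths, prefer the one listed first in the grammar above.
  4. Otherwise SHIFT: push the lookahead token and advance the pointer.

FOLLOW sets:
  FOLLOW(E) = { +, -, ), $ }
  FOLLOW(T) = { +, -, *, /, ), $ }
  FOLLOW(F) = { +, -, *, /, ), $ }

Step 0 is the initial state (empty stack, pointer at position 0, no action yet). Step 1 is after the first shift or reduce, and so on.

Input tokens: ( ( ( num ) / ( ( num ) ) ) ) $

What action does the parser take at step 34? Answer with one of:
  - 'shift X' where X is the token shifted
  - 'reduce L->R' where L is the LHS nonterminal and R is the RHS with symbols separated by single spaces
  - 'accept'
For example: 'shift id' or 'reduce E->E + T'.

Answer: accept

Derivation:
Step 1: shift (. Stack=[(] ptr=1 lookahead=( remaining=[( ( num ) / ( ( num ) ) ) ) $]
Step 2: shift (. Stack=[( (] ptr=2 lookahead=( remaining=[( num ) / ( ( num ) ) ) ) $]
Step 3: shift (. Stack=[( ( (] ptr=3 lookahead=num remaining=[num ) / ( ( num ) ) ) ) $]
Step 4: shift num. Stack=[( ( ( num] ptr=4 lookahead=) remaining=[) / ( ( num ) ) ) ) $]
Step 5: reduce F->num. Stack=[( ( ( F] ptr=4 lookahead=) remaining=[) / ( ( num ) ) ) ) $]
Step 6: reduce T->F. Stack=[( ( ( T] ptr=4 lookahead=) remaining=[) / ( ( num ) ) ) ) $]
Step 7: reduce E->T. Stack=[( ( ( E] ptr=4 lookahead=) remaining=[) / ( ( num ) ) ) ) $]
Step 8: shift ). Stack=[( ( ( E )] ptr=5 lookahead=/ remaining=[/ ( ( num ) ) ) ) $]
Step 9: reduce F->( E ). Stack=[( ( F] ptr=5 lookahead=/ remaining=[/ ( ( num ) ) ) ) $]
Step 10: reduce T->F. Stack=[( ( T] ptr=5 lookahead=/ remaining=[/ ( ( num ) ) ) ) $]
Step 11: shift /. Stack=[( ( T /] ptr=6 lookahead=( remaining=[( ( num ) ) ) ) $]
Step 12: shift (. Stack=[( ( T / (] ptr=7 lookahead=( remaining=[( num ) ) ) ) $]
Step 13: shift (. Stack=[( ( T / ( (] ptr=8 lookahead=num remaining=[num ) ) ) ) $]
Step 14: shift num. Stack=[( ( T / ( ( num] ptr=9 lookahead=) remaining=[) ) ) ) $]
Step 15: reduce F->num. Stack=[( ( T / ( ( F] ptr=9 lookahead=) remaining=[) ) ) ) $]
Step 16: reduce T->F. Stack=[( ( T / ( ( T] ptr=9 lookahead=) remaining=[) ) ) ) $]
Step 17: reduce E->T. Stack=[( ( T / ( ( E] ptr=9 lookahead=) remaining=[) ) ) ) $]
Step 18: shift ). Stack=[( ( T / ( ( E )] ptr=10 lookahead=) remaining=[) ) ) $]
Step 19: reduce F->( E ). Stack=[( ( T / ( F] ptr=10 lookahead=) remaining=[) ) ) $]
Step 20: reduce T->F. Stack=[( ( T / ( T] ptr=10 lookahead=) remaining=[) ) ) $]
Step 21: reduce E->T. Stack=[( ( T / ( E] ptr=10 lookahead=) remaining=[) ) ) $]
Step 22: shift ). Stack=[( ( T / ( E )] ptr=11 lookahead=) remaining=[) ) $]
Step 23: reduce F->( E ). Stack=[( ( T / F] ptr=11 lookahead=) remaining=[) ) $]
Step 24: reduce T->T / F. Stack=[( ( T] ptr=11 lookahead=) remaining=[) ) $]
Step 25: reduce E->T. Stack=[( ( E] ptr=11 lookahead=) remaining=[) ) $]
Step 26: shift ). Stack=[( ( E )] ptr=12 lookahead=) remaining=[) $]
Step 27: reduce F->( E ). Stack=[( F] ptr=12 lookahead=) remaining=[) $]
Step 28: reduce T->F. Stack=[( T] ptr=12 lookahead=) remaining=[) $]
Step 29: reduce E->T. Stack=[( E] ptr=12 lookahead=) remaining=[) $]
Step 30: shift ). Stack=[( E )] ptr=13 lookahead=$ remaining=[$]
Step 31: reduce F->( E ). Stack=[F] ptr=13 lookahead=$ remaining=[$]
Step 32: reduce T->F. Stack=[T] ptr=13 lookahead=$ remaining=[$]
Step 33: reduce E->T. Stack=[E] ptr=13 lookahead=$ remaining=[$]
Step 34: accept. Stack=[E] ptr=13 lookahead=$ remaining=[$]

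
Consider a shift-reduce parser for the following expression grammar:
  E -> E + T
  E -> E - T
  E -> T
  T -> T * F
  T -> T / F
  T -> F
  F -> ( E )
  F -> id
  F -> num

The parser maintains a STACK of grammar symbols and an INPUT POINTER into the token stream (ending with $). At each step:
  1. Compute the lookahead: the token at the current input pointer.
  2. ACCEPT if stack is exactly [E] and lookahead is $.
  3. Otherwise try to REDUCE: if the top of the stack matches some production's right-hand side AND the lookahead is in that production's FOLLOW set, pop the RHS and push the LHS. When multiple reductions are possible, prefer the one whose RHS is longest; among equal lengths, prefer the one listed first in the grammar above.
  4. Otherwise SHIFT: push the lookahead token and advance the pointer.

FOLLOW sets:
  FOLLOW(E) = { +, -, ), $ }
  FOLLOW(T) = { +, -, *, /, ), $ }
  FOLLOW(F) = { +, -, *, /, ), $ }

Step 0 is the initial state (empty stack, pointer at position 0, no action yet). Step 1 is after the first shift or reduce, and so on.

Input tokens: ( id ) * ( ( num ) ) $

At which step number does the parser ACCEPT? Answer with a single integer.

Step 1: shift (. Stack=[(] ptr=1 lookahead=id remaining=[id ) * ( ( num ) ) $]
Step 2: shift id. Stack=[( id] ptr=2 lookahead=) remaining=[) * ( ( num ) ) $]
Step 3: reduce F->id. Stack=[( F] ptr=2 lookahead=) remaining=[) * ( ( num ) ) $]
Step 4: reduce T->F. Stack=[( T] ptr=2 lookahead=) remaining=[) * ( ( num ) ) $]
Step 5: reduce E->T. Stack=[( E] ptr=2 lookahead=) remaining=[) * ( ( num ) ) $]
Step 6: shift ). Stack=[( E )] ptr=3 lookahead=* remaining=[* ( ( num ) ) $]
Step 7: reduce F->( E ). Stack=[F] ptr=3 lookahead=* remaining=[* ( ( num ) ) $]
Step 8: reduce T->F. Stack=[T] ptr=3 lookahead=* remaining=[* ( ( num ) ) $]
Step 9: shift *. Stack=[T *] ptr=4 lookahead=( remaining=[( ( num ) ) $]
Step 10: shift (. Stack=[T * (] ptr=5 lookahead=( remaining=[( num ) ) $]
Step 11: shift (. Stack=[T * ( (] ptr=6 lookahead=num remaining=[num ) ) $]
Step 12: shift num. Stack=[T * ( ( num] ptr=7 lookahead=) remaining=[) ) $]
Step 13: reduce F->num. Stack=[T * ( ( F] ptr=7 lookahead=) remaining=[) ) $]
Step 14: reduce T->F. Stack=[T * ( ( T] ptr=7 lookahead=) remaining=[) ) $]
Step 15: reduce E->T. Stack=[T * ( ( E] ptr=7 lookahead=) remaining=[) ) $]
Step 16: shift ). Stack=[T * ( ( E )] ptr=8 lookahead=) remaining=[) $]
Step 17: reduce F->( E ). Stack=[T * ( F] ptr=8 lookahead=) remaining=[) $]
Step 18: reduce T->F. Stack=[T * ( T] ptr=8 lookahead=) remaining=[) $]
Step 19: reduce E->T. Stack=[T * ( E] ptr=8 lookahead=) remaining=[) $]
Step 20: shift ). Stack=[T * ( E )] ptr=9 lookahead=$ remaining=[$]
Step 21: reduce F->( E ). Stack=[T * F] ptr=9 lookahead=$ remaining=[$]
Step 22: reduce T->T * F. Stack=[T] ptr=9 lookahead=$ remaining=[$]
Step 23: reduce E->T. Stack=[E] ptr=9 lookahead=$ remaining=[$]
Step 24: accept. Stack=[E] ptr=9 lookahead=$ remaining=[$]

Answer: 24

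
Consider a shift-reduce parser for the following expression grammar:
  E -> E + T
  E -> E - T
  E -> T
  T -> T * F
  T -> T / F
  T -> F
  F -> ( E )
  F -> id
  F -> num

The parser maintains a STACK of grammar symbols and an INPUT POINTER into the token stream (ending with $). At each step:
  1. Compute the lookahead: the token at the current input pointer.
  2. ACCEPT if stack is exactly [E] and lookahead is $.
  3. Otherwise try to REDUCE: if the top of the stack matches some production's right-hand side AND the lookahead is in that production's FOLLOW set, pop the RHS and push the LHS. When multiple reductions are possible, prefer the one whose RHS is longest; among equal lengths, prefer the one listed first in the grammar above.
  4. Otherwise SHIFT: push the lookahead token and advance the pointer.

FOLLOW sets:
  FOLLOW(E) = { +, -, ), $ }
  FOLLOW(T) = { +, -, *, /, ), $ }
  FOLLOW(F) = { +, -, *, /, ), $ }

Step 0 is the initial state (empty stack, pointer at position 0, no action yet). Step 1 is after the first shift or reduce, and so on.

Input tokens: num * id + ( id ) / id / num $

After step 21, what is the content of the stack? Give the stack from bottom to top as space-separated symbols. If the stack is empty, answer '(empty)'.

Answer: E + T

Derivation:
Step 1: shift num. Stack=[num] ptr=1 lookahead=* remaining=[* id + ( id ) / id / num $]
Step 2: reduce F->num. Stack=[F] ptr=1 lookahead=* remaining=[* id + ( id ) / id / num $]
Step 3: reduce T->F. Stack=[T] ptr=1 lookahead=* remaining=[* id + ( id ) / id / num $]
Step 4: shift *. Stack=[T *] ptr=2 lookahead=id remaining=[id + ( id ) / id / num $]
Step 5: shift id. Stack=[T * id] ptr=3 lookahead=+ remaining=[+ ( id ) / id / num $]
Step 6: reduce F->id. Stack=[T * F] ptr=3 lookahead=+ remaining=[+ ( id ) / id / num $]
Step 7: reduce T->T * F. Stack=[T] ptr=3 lookahead=+ remaining=[+ ( id ) / id / num $]
Step 8: reduce E->T. Stack=[E] ptr=3 lookahead=+ remaining=[+ ( id ) / id / num $]
Step 9: shift +. Stack=[E +] ptr=4 lookahead=( remaining=[( id ) / id / num $]
Step 10: shift (. Stack=[E + (] ptr=5 lookahead=id remaining=[id ) / id / num $]
Step 11: shift id. Stack=[E + ( id] ptr=6 lookahead=) remaining=[) / id / num $]
Step 12: reduce F->id. Stack=[E + ( F] ptr=6 lookahead=) remaining=[) / id / num $]
Step 13: reduce T->F. Stack=[E + ( T] ptr=6 lookahead=) remaining=[) / id / num $]
Step 14: reduce E->T. Stack=[E + ( E] ptr=6 lookahead=) remaining=[) / id / num $]
Step 15: shift ). Stack=[E + ( E )] ptr=7 lookahead=/ remaining=[/ id / num $]
Step 16: reduce F->( E ). Stack=[E + F] ptr=7 lookahead=/ remaining=[/ id / num $]
Step 17: reduce T->F. Stack=[E + T] ptr=7 lookahead=/ remaining=[/ id / num $]
Step 18: shift /. Stack=[E + T /] ptr=8 lookahead=id remaining=[id / num $]
Step 19: shift id. Stack=[E + T / id] ptr=9 lookahead=/ remaining=[/ num $]
Step 20: reduce F->id. Stack=[E + T / F] ptr=9 lookahead=/ remaining=[/ num $]
Step 21: reduce T->T / F. Stack=[E + T] ptr=9 lookahead=/ remaining=[/ num $]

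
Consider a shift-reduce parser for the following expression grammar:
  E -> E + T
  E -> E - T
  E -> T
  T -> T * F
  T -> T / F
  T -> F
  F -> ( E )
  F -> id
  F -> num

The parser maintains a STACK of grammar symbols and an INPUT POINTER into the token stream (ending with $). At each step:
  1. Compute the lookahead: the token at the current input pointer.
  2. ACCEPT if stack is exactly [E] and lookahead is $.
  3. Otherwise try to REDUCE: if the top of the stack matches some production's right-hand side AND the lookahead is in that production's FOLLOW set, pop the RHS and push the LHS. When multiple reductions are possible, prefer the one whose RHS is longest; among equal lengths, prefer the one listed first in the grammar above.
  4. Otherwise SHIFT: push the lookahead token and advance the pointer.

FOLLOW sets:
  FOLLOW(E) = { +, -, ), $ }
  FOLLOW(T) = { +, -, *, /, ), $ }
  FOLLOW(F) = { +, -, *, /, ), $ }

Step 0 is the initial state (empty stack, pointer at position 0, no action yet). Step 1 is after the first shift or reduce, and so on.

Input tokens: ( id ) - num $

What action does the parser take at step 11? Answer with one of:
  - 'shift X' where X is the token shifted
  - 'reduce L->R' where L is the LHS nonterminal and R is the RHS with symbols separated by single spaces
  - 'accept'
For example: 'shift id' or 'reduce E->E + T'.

Step 1: shift (. Stack=[(] ptr=1 lookahead=id remaining=[id ) - num $]
Step 2: shift id. Stack=[( id] ptr=2 lookahead=) remaining=[) - num $]
Step 3: reduce F->id. Stack=[( F] ptr=2 lookahead=) remaining=[) - num $]
Step 4: reduce T->F. Stack=[( T] ptr=2 lookahead=) remaining=[) - num $]
Step 5: reduce E->T. Stack=[( E] ptr=2 lookahead=) remaining=[) - num $]
Step 6: shift ). Stack=[( E )] ptr=3 lookahead=- remaining=[- num $]
Step 7: reduce F->( E ). Stack=[F] ptr=3 lookahead=- remaining=[- num $]
Step 8: reduce T->F. Stack=[T] ptr=3 lookahead=- remaining=[- num $]
Step 9: reduce E->T. Stack=[E] ptr=3 lookahead=- remaining=[- num $]
Step 10: shift -. Stack=[E -] ptr=4 lookahead=num remaining=[num $]
Step 11: shift num. Stack=[E - num] ptr=5 lookahead=$ remaining=[$]

Answer: shift num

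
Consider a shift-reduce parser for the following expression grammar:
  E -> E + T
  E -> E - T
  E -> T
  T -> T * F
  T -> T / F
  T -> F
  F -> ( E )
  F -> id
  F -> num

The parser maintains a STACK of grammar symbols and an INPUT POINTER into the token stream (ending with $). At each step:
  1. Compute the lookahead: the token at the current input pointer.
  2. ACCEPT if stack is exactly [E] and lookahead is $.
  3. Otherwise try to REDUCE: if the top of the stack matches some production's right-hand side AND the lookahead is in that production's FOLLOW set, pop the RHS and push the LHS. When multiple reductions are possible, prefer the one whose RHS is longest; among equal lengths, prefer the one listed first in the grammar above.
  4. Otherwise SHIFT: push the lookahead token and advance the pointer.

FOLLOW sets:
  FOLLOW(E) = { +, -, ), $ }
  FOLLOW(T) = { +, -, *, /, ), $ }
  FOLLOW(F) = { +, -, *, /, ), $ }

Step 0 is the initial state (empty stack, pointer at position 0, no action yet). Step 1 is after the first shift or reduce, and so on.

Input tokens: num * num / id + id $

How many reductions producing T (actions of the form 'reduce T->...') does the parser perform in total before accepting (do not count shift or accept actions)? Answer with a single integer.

Answer: 4

Derivation:
Step 1: shift num. Stack=[num] ptr=1 lookahead=* remaining=[* num / id + id $]
Step 2: reduce F->num. Stack=[F] ptr=1 lookahead=* remaining=[* num / id + id $]
Step 3: reduce T->F. Stack=[T] ptr=1 lookahead=* remaining=[* num / id + id $]
Step 4: shift *. Stack=[T *] ptr=2 lookahead=num remaining=[num / id + id $]
Step 5: shift num. Stack=[T * num] ptr=3 lookahead=/ remaining=[/ id + id $]
Step 6: reduce F->num. Stack=[T * F] ptr=3 lookahead=/ remaining=[/ id + id $]
Step 7: reduce T->T * F. Stack=[T] ptr=3 lookahead=/ remaining=[/ id + id $]
Step 8: shift /. Stack=[T /] ptr=4 lookahead=id remaining=[id + id $]
Step 9: shift id. Stack=[T / id] ptr=5 lookahead=+ remaining=[+ id $]
Step 10: reduce F->id. Stack=[T / F] ptr=5 lookahead=+ remaining=[+ id $]
Step 11: reduce T->T / F. Stack=[T] ptr=5 lookahead=+ remaining=[+ id $]
Step 12: reduce E->T. Stack=[E] ptr=5 lookahead=+ remaining=[+ id $]
Step 13: shift +. Stack=[E +] ptr=6 lookahead=id remaining=[id $]
Step 14: shift id. Stack=[E + id] ptr=7 lookahead=$ remaining=[$]
Step 15: reduce F->id. Stack=[E + F] ptr=7 lookahead=$ remaining=[$]
Step 16: reduce T->F. Stack=[E + T] ptr=7 lookahead=$ remaining=[$]
Step 17: reduce E->E + T. Stack=[E] ptr=7 lookahead=$ remaining=[$]
Step 18: accept. Stack=[E] ptr=7 lookahead=$ remaining=[$]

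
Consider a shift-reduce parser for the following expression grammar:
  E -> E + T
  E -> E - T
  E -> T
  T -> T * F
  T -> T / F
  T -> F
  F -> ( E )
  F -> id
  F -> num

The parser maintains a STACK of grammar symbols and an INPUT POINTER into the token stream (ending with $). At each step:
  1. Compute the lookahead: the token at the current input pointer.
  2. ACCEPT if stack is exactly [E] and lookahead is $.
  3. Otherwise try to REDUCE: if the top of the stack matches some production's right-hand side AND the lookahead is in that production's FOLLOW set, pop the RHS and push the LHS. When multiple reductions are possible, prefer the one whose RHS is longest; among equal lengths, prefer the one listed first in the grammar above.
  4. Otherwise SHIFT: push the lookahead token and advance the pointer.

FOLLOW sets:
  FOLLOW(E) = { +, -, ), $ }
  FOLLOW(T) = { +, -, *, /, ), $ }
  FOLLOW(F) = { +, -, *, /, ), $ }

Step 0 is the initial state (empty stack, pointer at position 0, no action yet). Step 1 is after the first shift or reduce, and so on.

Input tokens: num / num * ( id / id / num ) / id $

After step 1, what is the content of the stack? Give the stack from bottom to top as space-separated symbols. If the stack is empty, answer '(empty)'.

Answer: num

Derivation:
Step 1: shift num. Stack=[num] ptr=1 lookahead=/ remaining=[/ num * ( id / id / num ) / id $]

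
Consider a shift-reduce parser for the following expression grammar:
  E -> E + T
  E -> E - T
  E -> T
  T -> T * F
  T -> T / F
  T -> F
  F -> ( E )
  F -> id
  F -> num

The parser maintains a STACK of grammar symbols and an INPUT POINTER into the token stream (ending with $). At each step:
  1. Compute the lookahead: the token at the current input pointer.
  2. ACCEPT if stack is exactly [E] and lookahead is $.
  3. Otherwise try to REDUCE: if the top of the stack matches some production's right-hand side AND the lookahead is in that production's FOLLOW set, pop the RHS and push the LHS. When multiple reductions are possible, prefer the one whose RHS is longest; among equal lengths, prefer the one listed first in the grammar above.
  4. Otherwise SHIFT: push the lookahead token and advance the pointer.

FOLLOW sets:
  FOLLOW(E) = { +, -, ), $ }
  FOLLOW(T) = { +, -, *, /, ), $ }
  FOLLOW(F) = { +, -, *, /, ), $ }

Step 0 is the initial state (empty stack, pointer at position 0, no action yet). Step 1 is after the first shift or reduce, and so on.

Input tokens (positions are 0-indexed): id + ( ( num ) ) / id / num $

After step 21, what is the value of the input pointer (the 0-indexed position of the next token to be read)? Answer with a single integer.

Answer: 9

Derivation:
Step 1: shift id. Stack=[id] ptr=1 lookahead=+ remaining=[+ ( ( num ) ) / id / num $]
Step 2: reduce F->id. Stack=[F] ptr=1 lookahead=+ remaining=[+ ( ( num ) ) / id / num $]
Step 3: reduce T->F. Stack=[T] ptr=1 lookahead=+ remaining=[+ ( ( num ) ) / id / num $]
Step 4: reduce E->T. Stack=[E] ptr=1 lookahead=+ remaining=[+ ( ( num ) ) / id / num $]
Step 5: shift +. Stack=[E +] ptr=2 lookahead=( remaining=[( ( num ) ) / id / num $]
Step 6: shift (. Stack=[E + (] ptr=3 lookahead=( remaining=[( num ) ) / id / num $]
Step 7: shift (. Stack=[E + ( (] ptr=4 lookahead=num remaining=[num ) ) / id / num $]
Step 8: shift num. Stack=[E + ( ( num] ptr=5 lookahead=) remaining=[) ) / id / num $]
Step 9: reduce F->num. Stack=[E + ( ( F] ptr=5 lookahead=) remaining=[) ) / id / num $]
Step 10: reduce T->F. Stack=[E + ( ( T] ptr=5 lookahead=) remaining=[) ) / id / num $]
Step 11: reduce E->T. Stack=[E + ( ( E] ptr=5 lookahead=) remaining=[) ) / id / num $]
Step 12: shift ). Stack=[E + ( ( E )] ptr=6 lookahead=) remaining=[) / id / num $]
Step 13: reduce F->( E ). Stack=[E + ( F] ptr=6 lookahead=) remaining=[) / id / num $]
Step 14: reduce T->F. Stack=[E + ( T] ptr=6 lookahead=) remaining=[) / id / num $]
Step 15: reduce E->T. Stack=[E + ( E] ptr=6 lookahead=) remaining=[) / id / num $]
Step 16: shift ). Stack=[E + ( E )] ptr=7 lookahead=/ remaining=[/ id / num $]
Step 17: reduce F->( E ). Stack=[E + F] ptr=7 lookahead=/ remaining=[/ id / num $]
Step 18: reduce T->F. Stack=[E + T] ptr=7 lookahead=/ remaining=[/ id / num $]
Step 19: shift /. Stack=[E + T /] ptr=8 lookahead=id remaining=[id / num $]
Step 20: shift id. Stack=[E + T / id] ptr=9 lookahead=/ remaining=[/ num $]
Step 21: reduce F->id. Stack=[E + T / F] ptr=9 lookahead=/ remaining=[/ num $]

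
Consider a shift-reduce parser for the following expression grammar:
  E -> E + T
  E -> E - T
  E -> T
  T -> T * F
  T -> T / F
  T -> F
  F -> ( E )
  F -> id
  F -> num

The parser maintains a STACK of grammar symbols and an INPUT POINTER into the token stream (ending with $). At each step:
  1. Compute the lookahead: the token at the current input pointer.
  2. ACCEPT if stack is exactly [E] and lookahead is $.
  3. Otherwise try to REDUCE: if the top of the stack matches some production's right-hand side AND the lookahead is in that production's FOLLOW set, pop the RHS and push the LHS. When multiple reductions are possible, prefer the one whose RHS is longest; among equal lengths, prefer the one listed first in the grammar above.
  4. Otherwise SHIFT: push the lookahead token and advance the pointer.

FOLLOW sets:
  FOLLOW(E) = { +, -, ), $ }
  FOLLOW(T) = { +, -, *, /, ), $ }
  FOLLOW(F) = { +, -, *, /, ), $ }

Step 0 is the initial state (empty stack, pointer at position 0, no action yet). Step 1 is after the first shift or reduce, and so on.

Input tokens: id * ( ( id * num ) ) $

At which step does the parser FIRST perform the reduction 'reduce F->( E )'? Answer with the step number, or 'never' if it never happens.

Step 1: shift id. Stack=[id] ptr=1 lookahead=* remaining=[* ( ( id * num ) ) $]
Step 2: reduce F->id. Stack=[F] ptr=1 lookahead=* remaining=[* ( ( id * num ) ) $]
Step 3: reduce T->F. Stack=[T] ptr=1 lookahead=* remaining=[* ( ( id * num ) ) $]
Step 4: shift *. Stack=[T *] ptr=2 lookahead=( remaining=[( ( id * num ) ) $]
Step 5: shift (. Stack=[T * (] ptr=3 lookahead=( remaining=[( id * num ) ) $]
Step 6: shift (. Stack=[T * ( (] ptr=4 lookahead=id remaining=[id * num ) ) $]
Step 7: shift id. Stack=[T * ( ( id] ptr=5 lookahead=* remaining=[* num ) ) $]
Step 8: reduce F->id. Stack=[T * ( ( F] ptr=5 lookahead=* remaining=[* num ) ) $]
Step 9: reduce T->F. Stack=[T * ( ( T] ptr=5 lookahead=* remaining=[* num ) ) $]
Step 10: shift *. Stack=[T * ( ( T *] ptr=6 lookahead=num remaining=[num ) ) $]
Step 11: shift num. Stack=[T * ( ( T * num] ptr=7 lookahead=) remaining=[) ) $]
Step 12: reduce F->num. Stack=[T * ( ( T * F] ptr=7 lookahead=) remaining=[) ) $]
Step 13: reduce T->T * F. Stack=[T * ( ( T] ptr=7 lookahead=) remaining=[) ) $]
Step 14: reduce E->T. Stack=[T * ( ( E] ptr=7 lookahead=) remaining=[) ) $]
Step 15: shift ). Stack=[T * ( ( E )] ptr=8 lookahead=) remaining=[) $]
Step 16: reduce F->( E ). Stack=[T * ( F] ptr=8 lookahead=) remaining=[) $]

Answer: 16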